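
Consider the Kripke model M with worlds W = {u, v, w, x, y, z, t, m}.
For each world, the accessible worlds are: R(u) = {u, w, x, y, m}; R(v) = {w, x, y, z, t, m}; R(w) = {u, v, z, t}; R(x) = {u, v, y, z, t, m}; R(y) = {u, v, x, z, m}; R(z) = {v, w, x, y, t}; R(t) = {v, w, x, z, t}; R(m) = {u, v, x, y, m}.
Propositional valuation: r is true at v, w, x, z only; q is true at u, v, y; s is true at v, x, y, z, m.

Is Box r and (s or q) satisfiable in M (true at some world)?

No

Recall that Box ψ holds at a world iff ψ holds at every accessible world, and Dia ψ holds iff ψ holds at some accessible world.
Let φ = Box r and (s or q). Evaluate φ at each world:
  u (successors {u, w, x, y, m}): φ is false.
  v (successors {w, x, y, z, t, m}): φ is false.
  w (successors {u, v, z, t}): φ is false.
  x (successors {u, v, y, z, t, m}): φ is false.
  y (successors {u, v, x, z, m}): φ is false.
  z (successors {v, w, x, y, t}): φ is false.
  t (successors {v, w, x, z, t}): φ is false.
  m (successors {u, v, x, y, m}): φ is false.
For instance, at m:
  At m: Box r is false, s or q is true, so Box r and (s or q) is false.
    At m: Box r requires r at every successor {u, v, x, y, m}.
      r fails at u, so Box r is false at m.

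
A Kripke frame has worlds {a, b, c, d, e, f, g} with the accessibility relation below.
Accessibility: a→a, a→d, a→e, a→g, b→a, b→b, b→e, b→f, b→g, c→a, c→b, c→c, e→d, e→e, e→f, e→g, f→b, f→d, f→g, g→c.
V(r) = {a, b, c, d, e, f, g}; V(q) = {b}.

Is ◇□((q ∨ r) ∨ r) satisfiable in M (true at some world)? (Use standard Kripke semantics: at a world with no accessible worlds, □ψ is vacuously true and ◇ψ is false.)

Yes

Let φ = ◇□((q ∨ r) ∨ r). Evaluate φ at each world:
  a (successors {a, d, e, g}): φ is true.
  b (successors {a, b, e, f, g}): φ is true.
  c (successors {a, b, c}): φ is true.
  d (successors ∅): φ is false.
  e (successors {d, e, f, g}): φ is true.
  f (successors {b, d, g}): φ is true.
  g (successors {c}): φ is true.
Detail at a (witness):
  At a: ◇□((q ∨ r) ∨ r) requires □((q ∨ r) ∨ r) at some successor in {a, d, e, g}.
    □((q ∨ r) ∨ r) holds at a, so ◇□((q ∨ r) ∨ r) is true at a.
      At a: □((q ∨ r) ∨ r) requires (q ∨ r) ∨ r at every successor {a, d, e, g}.
        At a: (q ∨ r) ∨ r is true.
        At d: (q ∨ r) ∨ r is true.
        At e: (q ∨ r) ∨ r is true.
        At g: (q ∨ r) ∨ r is true.
      So □((q ∨ r) ∨ r) is true at a.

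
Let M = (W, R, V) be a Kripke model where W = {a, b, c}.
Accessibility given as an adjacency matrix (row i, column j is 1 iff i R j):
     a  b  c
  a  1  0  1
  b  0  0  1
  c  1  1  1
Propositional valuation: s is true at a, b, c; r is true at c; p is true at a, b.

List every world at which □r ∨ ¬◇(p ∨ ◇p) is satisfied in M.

Let φ = □r ∨ ¬◇(p ∨ ◇p). Evaluate φ at each world:
  a (successors {a, c}): φ is false.
  b (successors {c}): φ is true.
  c (successors {a, b, c}): φ is false.
For instance, at a:
  At a: □r is false, ¬◇(p ∨ ◇p) is false, so □r ∨ ¬◇(p ∨ ◇p) is false.
    At a: □r requires r at every successor {a, c}.
      r fails at a, so □r is false at a.
    At a: ◇(p ∨ ◇p) is true, so ¬◇(p ∨ ◇p) is false.
      At a: ◇(p ∨ ◇p) requires p ∨ ◇p at some successor in {a, c}.
        p ∨ ◇p holds at a, so ◇(p ∨ ◇p) is true at a.
Satisfying worlds: {b}

b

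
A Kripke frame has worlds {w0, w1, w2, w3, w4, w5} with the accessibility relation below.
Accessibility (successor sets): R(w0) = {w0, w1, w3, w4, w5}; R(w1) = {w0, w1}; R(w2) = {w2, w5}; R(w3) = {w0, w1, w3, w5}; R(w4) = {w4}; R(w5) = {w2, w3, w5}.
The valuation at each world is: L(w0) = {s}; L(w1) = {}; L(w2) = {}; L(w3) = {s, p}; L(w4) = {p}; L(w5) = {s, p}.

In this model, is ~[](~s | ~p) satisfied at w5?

Recall that []ψ holds at a world iff ψ holds at every accessible world, and <>ψ holds iff ψ holds at some accessible world.
At w5: [](~s | ~p) is false, so ~[](~s | ~p) is true.
  At w5: [](~s | ~p) requires ~s | ~p at every successor {w2, w3, w5}.
    ~s | ~p fails at w3, so [](~s | ~p) is false at w5.

Yes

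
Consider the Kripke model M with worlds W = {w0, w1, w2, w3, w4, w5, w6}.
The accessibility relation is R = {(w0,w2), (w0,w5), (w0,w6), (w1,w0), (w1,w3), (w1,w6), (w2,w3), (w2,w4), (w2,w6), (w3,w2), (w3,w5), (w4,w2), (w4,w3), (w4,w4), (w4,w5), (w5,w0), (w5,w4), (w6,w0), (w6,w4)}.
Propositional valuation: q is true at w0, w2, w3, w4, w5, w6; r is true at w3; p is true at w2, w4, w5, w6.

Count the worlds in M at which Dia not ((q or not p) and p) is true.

5

Let φ = Dia not ((q or not p) and p). Evaluate φ at each world:
  w0 (successors {w2, w5, w6}): φ is false.
  w1 (successors {w0, w3, w6}): φ is true.
  w2 (successors {w3, w4, w6}): φ is true.
  w3 (successors {w2, w5}): φ is false.
  w4 (successors {w2, w3, w4, w5}): φ is true.
  w5 (successors {w0, w4}): φ is true.
  w6 (successors {w0, w4}): φ is true.
For instance, at w5:
  At w5: Dia not ((q or not p) and p) requires not ((q or not p) and p) at some successor in {w0, w4}.
    not ((q or not p) and p) holds at w0, so Dia not ((q or not p) and p) is true at w5.
Satisfying worlds: {w1, w2, w4, w5, w6}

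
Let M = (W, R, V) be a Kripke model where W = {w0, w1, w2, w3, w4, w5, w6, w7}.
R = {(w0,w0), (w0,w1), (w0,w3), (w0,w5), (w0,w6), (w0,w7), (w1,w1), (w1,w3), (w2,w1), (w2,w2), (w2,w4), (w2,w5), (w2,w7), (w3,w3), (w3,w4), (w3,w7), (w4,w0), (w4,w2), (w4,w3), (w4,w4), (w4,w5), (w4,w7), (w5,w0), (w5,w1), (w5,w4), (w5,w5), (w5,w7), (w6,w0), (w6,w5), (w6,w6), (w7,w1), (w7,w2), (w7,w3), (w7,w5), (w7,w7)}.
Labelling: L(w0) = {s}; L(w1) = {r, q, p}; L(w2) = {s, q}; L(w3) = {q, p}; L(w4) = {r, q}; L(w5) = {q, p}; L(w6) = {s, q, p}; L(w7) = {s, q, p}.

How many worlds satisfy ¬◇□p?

Let φ = ¬◇□p. Evaluate φ at each world:
  w0 (successors {w0, w1, w3, w5, w6, w7}): φ is false.
  w1 (successors {w1, w3}): φ is false.
  w2 (successors {w1, w2, w4, w5, w7}): φ is false.
  w3 (successors {w3, w4, w7}): φ is true.
  w4 (successors {w0, w2, w3, w4, w5, w7}): φ is true.
  w5 (successors {w0, w1, w4, w5, w7}): φ is false.
  w6 (successors {w0, w5, w6}): φ is true.
  w7 (successors {w1, w2, w3, w5, w7}): φ is false.
For instance, at w5:
  At w5: ◇□p is true, so ¬◇□p is false.
    At w5: ◇□p requires □p at some successor in {w0, w1, w4, w5, w7}.
      □p holds at w1, so ◇□p is true at w5.
Satisfying worlds: {w3, w4, w6}

3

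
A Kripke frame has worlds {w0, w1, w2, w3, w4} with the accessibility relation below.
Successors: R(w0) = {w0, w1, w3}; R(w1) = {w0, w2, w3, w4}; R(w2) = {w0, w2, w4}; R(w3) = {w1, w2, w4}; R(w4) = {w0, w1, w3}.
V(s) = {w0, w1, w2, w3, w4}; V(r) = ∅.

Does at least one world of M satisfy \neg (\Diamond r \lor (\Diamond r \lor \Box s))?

Let φ = \neg (\Diamond r \lor (\Diamond r \lor \Box s)). Evaluate φ at each world:
  w0 (successors {w0, w1, w3}): φ is false.
  w1 (successors {w0, w2, w3, w4}): φ is false.
  w2 (successors {w0, w2, w4}): φ is false.
  w3 (successors {w1, w2, w4}): φ is false.
  w4 (successors {w0, w1, w3}): φ is false.
For instance, at w0:
  At w0: \Diamond r \lor (\Diamond r \lor \Box s) is true, so \neg (\Diamond r \lor (\Diamond r \lor \Box s)) is false.
    At w0: \Diamond r is false, \Diamond r \lor \Box s is true, so \Diamond r \lor (\Diamond r \lor \Box s) is true.
      At w0: \Diamond r requires r at some successor in {w0, w1, w3}.
        At w0: r is false.
        At w1: r is false.
        At w3: r is false.
      So \Diamond r is false at w0.
      At w0: \Diamond r is false, \Box s is true, so \Diamond r \lor \Box s is true.

No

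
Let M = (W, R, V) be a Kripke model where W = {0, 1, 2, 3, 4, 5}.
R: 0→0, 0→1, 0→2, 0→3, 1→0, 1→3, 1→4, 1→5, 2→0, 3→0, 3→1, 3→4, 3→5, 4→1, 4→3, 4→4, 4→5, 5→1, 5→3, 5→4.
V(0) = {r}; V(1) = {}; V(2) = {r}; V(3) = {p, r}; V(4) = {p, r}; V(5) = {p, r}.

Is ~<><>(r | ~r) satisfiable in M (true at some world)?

Let φ = ~<><>(r | ~r). Evaluate φ at each world:
  0 (successors {0, 1, 2, 3}): φ is false.
  1 (successors {0, 3, 4, 5}): φ is false.
  2 (successors {0}): φ is false.
  3 (successors {0, 1, 4, 5}): φ is false.
  4 (successors {1, 3, 4, 5}): φ is false.
  5 (successors {1, 3, 4}): φ is false.
For instance, at 3:
  At 3: <><>(r | ~r) is true, so ~<><>(r | ~r) is false.
    At 3: <><>(r | ~r) requires <>(r | ~r) at some successor in {0, 1, 4, 5}.
      <>(r | ~r) holds at 0, so <><>(r | ~r) is true at 3.

No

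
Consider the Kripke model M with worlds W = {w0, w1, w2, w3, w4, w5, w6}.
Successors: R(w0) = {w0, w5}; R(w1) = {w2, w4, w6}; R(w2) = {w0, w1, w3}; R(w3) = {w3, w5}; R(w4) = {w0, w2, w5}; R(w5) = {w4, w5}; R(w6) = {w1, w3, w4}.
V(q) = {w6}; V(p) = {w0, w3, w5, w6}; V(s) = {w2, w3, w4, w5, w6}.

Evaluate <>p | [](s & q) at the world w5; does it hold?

Yes

Recall that []ψ holds at a world iff ψ holds at every accessible world, and <>ψ holds iff ψ holds at some accessible world.
At w5: <>p is true, [](s & q) is false, so <>p | [](s & q) is true.
  At w5: <>p requires p at some successor in {w4, w5}.
    p holds at w5, so <>p is true at w5.
  At w5: [](s & q) requires s & q at every successor {w4, w5}.
    s & q fails at w4, so [](s & q) is false at w5.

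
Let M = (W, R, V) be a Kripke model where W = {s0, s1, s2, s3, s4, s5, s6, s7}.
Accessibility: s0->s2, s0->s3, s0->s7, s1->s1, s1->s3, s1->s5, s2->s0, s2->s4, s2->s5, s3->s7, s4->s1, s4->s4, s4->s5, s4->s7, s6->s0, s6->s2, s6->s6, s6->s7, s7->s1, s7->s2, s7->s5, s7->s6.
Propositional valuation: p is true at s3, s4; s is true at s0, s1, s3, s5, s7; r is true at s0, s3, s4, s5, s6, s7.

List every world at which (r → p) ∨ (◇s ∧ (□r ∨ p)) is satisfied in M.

s1, s2, s3, s4

Recall that □ψ holds at a world iff ψ holds at every accessible world, and ◇ψ holds iff ψ holds at some accessible world.
Let φ = (r → p) ∨ (◇s ∧ (□r ∨ p)). Evaluate φ at each world:
  s0 (successors {s2, s3, s7}): φ is false.
  s1 (successors {s1, s3, s5}): φ is true.
  s2 (successors {s0, s4, s5}): φ is true.
  s3 (successors {s7}): φ is true.
  s4 (successors {s1, s4, s5, s7}): φ is true.
  s5 (successors ∅): φ is false.
  s6 (successors {s0, s2, s6, s7}): φ is false.
  s7 (successors {s1, s2, s5, s6}): φ is false.
For instance, at s3:
  At s3: r → p is true, ◇s ∧ (□r ∨ p) is true, so (r → p) ∨ (◇s ∧ (□r ∨ p)) is true.
    At s3: ◇s is true, □r ∨ p is true, so ◇s ∧ (□r ∨ p) is true.
      At s3: ◇s requires s at some successor in {s7}.
        s holds at s7, so ◇s is true at s3.
      At s3: □r is true, p is true, so □r ∨ p is true.
Satisfying worlds: {s1, s2, s3, s4}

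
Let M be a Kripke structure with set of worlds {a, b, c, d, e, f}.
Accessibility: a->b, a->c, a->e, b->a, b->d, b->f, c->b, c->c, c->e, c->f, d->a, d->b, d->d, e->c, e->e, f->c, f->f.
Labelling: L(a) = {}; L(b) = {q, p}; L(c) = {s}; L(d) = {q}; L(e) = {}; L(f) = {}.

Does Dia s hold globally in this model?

Recall that Dia ψ holds at a world iff ψ holds at some accessible world.
Let φ = Dia s. Evaluate φ at each world:
  a (successors {b, c, e}): φ is true.
  b (successors {a, d, f}): φ is false.
  c (successors {b, c, e, f}): φ is true.
  d (successors {a, b, d}): φ is false.
  e (successors {c, e}): φ is true.
  f (successors {c, f}): φ is true.
Detail at b (counterexample):
  At b: Dia s requires s at some successor in {a, d, f}.
    At a: s is false.
    At d: s is false.
    At f: s is false.
  So Dia s is false at b.

No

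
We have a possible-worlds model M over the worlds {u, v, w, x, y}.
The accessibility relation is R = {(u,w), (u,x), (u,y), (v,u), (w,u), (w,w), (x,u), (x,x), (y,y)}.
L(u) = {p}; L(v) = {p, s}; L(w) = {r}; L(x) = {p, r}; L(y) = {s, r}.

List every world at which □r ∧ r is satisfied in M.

y

Let φ = □r ∧ r. Evaluate φ at each world:
  u (successors {w, x, y}): φ is false.
  v (successors {u}): φ is false.
  w (successors {u, w}): φ is false.
  x (successors {u, x}): φ is false.
  y (successors {y}): φ is true.
For instance, at x:
  At x: □r is false, r is true, so □r ∧ r is false.
    At x: □r requires r at every successor {u, x}.
      r fails at u, so □r is false at x.
Satisfying worlds: {y}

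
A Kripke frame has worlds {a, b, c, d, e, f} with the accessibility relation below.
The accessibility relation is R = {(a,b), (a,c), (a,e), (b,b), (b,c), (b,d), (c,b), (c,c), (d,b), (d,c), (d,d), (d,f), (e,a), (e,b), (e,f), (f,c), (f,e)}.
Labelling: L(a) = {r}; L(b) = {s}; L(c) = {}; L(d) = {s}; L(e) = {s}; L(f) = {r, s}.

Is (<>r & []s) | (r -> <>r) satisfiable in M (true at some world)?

Yes

Recall that []ψ holds at a world iff ψ holds at every accessible world, and <>ψ holds iff ψ holds at some accessible world.
Let φ = (<>r & []s) | (r -> <>r). Evaluate φ at each world:
  a (successors {b, c, e}): φ is false.
  b (successors {b, c, d}): φ is true.
  c (successors {b, c}): φ is true.
  d (successors {b, c, d, f}): φ is true.
  e (successors {a, b, f}): φ is true.
  f (successors {c, e}): φ is false.
Detail at b (witness):
  At b: <>r & []s is false, r -> <>r is true, so (<>r & []s) | (r -> <>r) is true.
    At b: <>r is false, []s is false, so <>r & []s is false.
      At b: <>r requires r at some successor in {b, c, d}.
        At b: r is false.
        At c: r is false.
        At d: r is false.
      So <>r is false at b.
      At b: []s requires s at every successor {b, c, d}.
        s fails at c, so []s is false at b.
    At b: r is false, <>r is false, so r -> <>r is true.
      At b: <>r requires r at some successor in {b, c, d}.
        At b: r is false.
        At c: r is false.
        At d: r is false.
      So <>r is false at b.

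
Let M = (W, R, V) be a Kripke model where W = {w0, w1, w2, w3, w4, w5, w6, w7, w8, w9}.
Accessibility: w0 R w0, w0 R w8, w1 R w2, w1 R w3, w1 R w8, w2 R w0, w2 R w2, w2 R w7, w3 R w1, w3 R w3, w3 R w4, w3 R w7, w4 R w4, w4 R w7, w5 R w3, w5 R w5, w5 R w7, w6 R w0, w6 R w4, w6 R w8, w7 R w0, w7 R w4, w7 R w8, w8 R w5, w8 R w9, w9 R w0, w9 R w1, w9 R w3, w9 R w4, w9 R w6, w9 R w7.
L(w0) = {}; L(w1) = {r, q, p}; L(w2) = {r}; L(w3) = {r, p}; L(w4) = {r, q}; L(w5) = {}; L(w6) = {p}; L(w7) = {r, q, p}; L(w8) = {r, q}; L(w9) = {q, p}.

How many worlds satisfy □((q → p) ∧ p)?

0

Recall that □ψ holds at a world iff ψ holds at every accessible world, and ◇ψ holds iff ψ holds at some accessible world.
Let φ = □((q → p) ∧ p). Evaluate φ at each world:
  w0 (successors {w0, w8}): φ is false.
  w1 (successors {w2, w3, w8}): φ is false.
  w2 (successors {w0, w2, w7}): φ is false.
  w3 (successors {w1, w3, w4, w7}): φ is false.
  w4 (successors {w4, w7}): φ is false.
  w5 (successors {w3, w5, w7}): φ is false.
  w6 (successors {w0, w4, w8}): φ is false.
  w7 (successors {w0, w4, w8}): φ is false.
  w8 (successors {w5, w9}): φ is false.
  w9 (successors {w0, w1, w3, w4, w6, w7}): φ is false.
For instance, at w8:
  At w8: □((q → p) ∧ p) requires (q → p) ∧ p at every successor {w5, w9}.
    (q → p) ∧ p fails at w5, so □((q → p) ∧ p) is false at w8.
Satisfying worlds: none.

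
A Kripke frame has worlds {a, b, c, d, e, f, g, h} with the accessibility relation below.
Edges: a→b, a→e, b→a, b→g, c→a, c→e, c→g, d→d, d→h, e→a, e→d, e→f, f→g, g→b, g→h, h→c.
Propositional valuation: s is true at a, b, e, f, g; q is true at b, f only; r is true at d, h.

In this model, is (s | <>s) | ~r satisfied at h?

Recall that <>ψ holds at a world iff ψ holds at some accessible world.
At h: s | <>s is false, ~r is false, so (s | <>s) | ~r is false.
  At h: s is false, <>s is false, so s | <>s is false.
    At h: <>s requires s at some successor in {c}.
      At c: s is false.
    So <>s is false at h.

No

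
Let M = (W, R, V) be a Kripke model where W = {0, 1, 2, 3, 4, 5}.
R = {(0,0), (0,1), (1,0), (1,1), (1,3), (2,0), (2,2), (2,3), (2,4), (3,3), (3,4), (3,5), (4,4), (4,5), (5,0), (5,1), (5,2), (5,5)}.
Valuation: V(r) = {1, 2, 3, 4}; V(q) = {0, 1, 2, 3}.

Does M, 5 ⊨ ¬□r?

At 5: □r is false, so ¬□r is true.
  At 5: □r requires r at every successor {0, 1, 2, 5}.
    r fails at 0, so □r is false at 5.

Yes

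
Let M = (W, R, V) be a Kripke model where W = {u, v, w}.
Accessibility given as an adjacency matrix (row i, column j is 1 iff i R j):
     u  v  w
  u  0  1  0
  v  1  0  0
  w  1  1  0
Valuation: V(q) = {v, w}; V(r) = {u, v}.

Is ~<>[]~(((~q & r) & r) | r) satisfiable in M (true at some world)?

Yes

Let φ = ~<>[]~(((~q & r) & r) | r). Evaluate φ at each world:
  u (successors {v}): φ is true.
  v (successors {u}): φ is true.
  w (successors {u, v}): φ is true.
Detail at u (witness):
  At u: <>[]~(((~q & r) & r) | r) is false, so ~<>[]~(((~q & r) & r) | r) is true.
    At u: <>[]~(((~q & r) & r) | r) requires []~(((~q & r) & r) | r) at some successor in {v}.
      At v: []~(((~q & r) & r) | r) is false.
    So <>[]~(((~q & r) & r) | r) is false at u.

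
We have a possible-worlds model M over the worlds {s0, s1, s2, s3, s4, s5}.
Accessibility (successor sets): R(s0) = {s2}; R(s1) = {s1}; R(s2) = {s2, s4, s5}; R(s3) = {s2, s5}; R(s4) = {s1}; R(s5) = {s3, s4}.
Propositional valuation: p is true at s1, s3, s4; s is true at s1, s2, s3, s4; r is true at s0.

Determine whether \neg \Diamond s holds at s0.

At s0: \Diamond s is true, so \neg \Diamond s is false.
  At s0: \Diamond s requires s at some successor in {s2}.
    s holds at s2, so \Diamond s is true at s0.

No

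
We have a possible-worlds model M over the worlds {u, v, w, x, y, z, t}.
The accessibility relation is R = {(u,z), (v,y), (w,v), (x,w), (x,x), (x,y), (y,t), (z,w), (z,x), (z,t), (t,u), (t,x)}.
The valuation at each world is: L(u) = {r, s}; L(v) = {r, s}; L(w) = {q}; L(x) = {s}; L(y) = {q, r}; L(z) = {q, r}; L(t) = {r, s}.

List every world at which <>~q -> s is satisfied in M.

u, v, x, t

Recall that <>ψ holds at a world iff ψ holds at some accessible world.
Let φ = <>~q -> s. Evaluate φ at each world:
  u (successors {z}): φ is true.
  v (successors {y}): φ is true.
  w (successors {v}): φ is false.
  x (successors {w, x, y}): φ is true.
  y (successors {t}): φ is false.
  z (successors {w, x, t}): φ is false.
  t (successors {u, x}): φ is true.
For instance, at y:
  At y: <>~q is true, s is false, so <>~q -> s is false.
    At y: <>~q requires ~q at some successor in {t}.
      ~q holds at t, so <>~q is true at y.
Satisfying worlds: {u, v, x, t}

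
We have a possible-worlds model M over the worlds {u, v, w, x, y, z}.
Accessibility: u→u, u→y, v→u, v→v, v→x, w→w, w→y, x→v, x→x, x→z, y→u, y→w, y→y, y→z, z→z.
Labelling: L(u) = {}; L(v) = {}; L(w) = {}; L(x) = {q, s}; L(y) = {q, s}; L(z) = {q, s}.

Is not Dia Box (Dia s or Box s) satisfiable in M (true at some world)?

Let φ = not Dia Box (Dia s or Box s). Evaluate φ at each world:
  u (successors {u, y}): φ is false.
  v (successors {u, v, x}): φ is false.
  w (successors {w, y}): φ is false.
  x (successors {v, x, z}): φ is false.
  y (successors {u, w, y, z}): φ is false.
  z (successors {z}): φ is false.
For instance, at y:
  At y: Dia Box (Dia s or Box s) is true, so not Dia Box (Dia s or Box s) is false.
    At y: Dia Box (Dia s or Box s) requires Box (Dia s or Box s) at some successor in {u, w, y, z}.
      Box (Dia s or Box s) holds at u, so Dia Box (Dia s or Box s) is true at y.

No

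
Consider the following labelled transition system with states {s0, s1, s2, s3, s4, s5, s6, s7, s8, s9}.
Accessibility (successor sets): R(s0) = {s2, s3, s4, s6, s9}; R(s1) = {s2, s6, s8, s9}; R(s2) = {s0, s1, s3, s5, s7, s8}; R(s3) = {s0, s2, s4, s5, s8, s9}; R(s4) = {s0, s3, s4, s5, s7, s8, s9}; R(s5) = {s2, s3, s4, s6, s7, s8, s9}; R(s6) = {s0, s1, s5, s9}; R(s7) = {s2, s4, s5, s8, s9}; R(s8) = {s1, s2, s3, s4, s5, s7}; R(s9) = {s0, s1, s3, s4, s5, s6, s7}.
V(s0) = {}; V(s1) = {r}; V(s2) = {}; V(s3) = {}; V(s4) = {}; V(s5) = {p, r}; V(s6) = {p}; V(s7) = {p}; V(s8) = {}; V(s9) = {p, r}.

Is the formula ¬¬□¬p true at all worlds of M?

Let φ = ¬¬□¬p. Evaluate φ at each world:
  s0 (successors {s2, s3, s4, s6, s9}): φ is false.
  s1 (successors {s2, s6, s8, s9}): φ is false.
  s2 (successors {s0, s1, s3, s5, s7, s8}): φ is false.
  s3 (successors {s0, s2, s4, s5, s8, s9}): φ is false.
  s4 (successors {s0, s3, s4, s5, s7, s8, s9}): φ is false.
  s5 (successors {s2, s3, s4, s6, s7, s8, s9}): φ is false.
  s6 (successors {s0, s1, s5, s9}): φ is false.
  s7 (successors {s2, s4, s5, s8, s9}): φ is false.
  s8 (successors {s1, s2, s3, s4, s5, s7}): φ is false.
  s9 (successors {s0, s1, s3, s4, s5, s6, s7}): φ is false.
Detail at s0 (counterexample):
  At s0: ¬□¬p is true, so ¬¬□¬p is false.
    At s0: □¬p is false, so ¬□¬p is true.
      At s0: □¬p requires ¬p at every successor {s2, s3, s4, s6, s9}.
        ¬p fails at s6, so □¬p is false at s0.

No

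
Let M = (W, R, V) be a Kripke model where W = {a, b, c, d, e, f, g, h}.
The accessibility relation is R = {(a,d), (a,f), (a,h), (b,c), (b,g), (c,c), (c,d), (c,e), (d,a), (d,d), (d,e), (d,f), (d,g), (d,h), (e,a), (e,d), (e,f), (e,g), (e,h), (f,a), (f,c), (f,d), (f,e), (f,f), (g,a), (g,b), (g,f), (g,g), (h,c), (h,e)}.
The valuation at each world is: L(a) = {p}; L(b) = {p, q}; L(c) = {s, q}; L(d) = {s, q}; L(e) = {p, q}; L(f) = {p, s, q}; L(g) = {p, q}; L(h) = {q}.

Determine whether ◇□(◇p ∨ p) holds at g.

At g: ◇□(◇p ∨ p) requires □(◇p ∨ p) at some successor in {a, b, f, g}.
  □(◇p ∨ p) holds at a, so ◇□(◇p ∨ p) is true at g.
    At a: □(◇p ∨ p) requires ◇p ∨ p at every successor {d, f, h}.
      At d: ◇p ∨ p is true.
      At f: ◇p ∨ p is true.
      At h: ◇p ∨ p is true.
    So □(◇p ∨ p) is true at a.

Yes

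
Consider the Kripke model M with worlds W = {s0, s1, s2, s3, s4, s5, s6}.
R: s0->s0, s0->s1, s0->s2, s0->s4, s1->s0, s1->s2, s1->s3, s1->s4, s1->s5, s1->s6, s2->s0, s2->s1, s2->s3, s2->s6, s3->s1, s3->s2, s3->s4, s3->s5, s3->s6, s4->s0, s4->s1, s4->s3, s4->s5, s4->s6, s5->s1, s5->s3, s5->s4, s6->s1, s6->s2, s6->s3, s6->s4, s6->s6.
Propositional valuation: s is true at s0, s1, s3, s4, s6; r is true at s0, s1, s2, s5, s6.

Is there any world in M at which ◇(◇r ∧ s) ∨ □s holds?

Recall that □ψ holds at a world iff ψ holds at every accessible world, and ◇ψ holds iff ψ holds at some accessible world.
Let φ = ◇(◇r ∧ s) ∨ □s. Evaluate φ at each world:
  s0 (successors {s0, s1, s2, s4}): φ is true.
  s1 (successors {s0, s2, s3, s4, s5, s6}): φ is true.
  s2 (successors {s0, s1, s3, s6}): φ is true.
  s3 (successors {s1, s2, s4, s5, s6}): φ is true.
  s4 (successors {s0, s1, s3, s5, s6}): φ is true.
  s5 (successors {s1, s3, s4}): φ is true.
  s6 (successors {s1, s2, s3, s4, s6}): φ is true.
Detail at s0 (witness):
  At s0: ◇(◇r ∧ s) is true, □s is false, so ◇(◇r ∧ s) ∨ □s is true.
    At s0: ◇(◇r ∧ s) requires ◇r ∧ s at some successor in {s0, s1, s2, s4}.
      ◇r ∧ s holds at s0, so ◇(◇r ∧ s) is true at s0.
    At s0: □s requires s at every successor {s0, s1, s2, s4}.
      s fails at s2, so □s is false at s0.

Yes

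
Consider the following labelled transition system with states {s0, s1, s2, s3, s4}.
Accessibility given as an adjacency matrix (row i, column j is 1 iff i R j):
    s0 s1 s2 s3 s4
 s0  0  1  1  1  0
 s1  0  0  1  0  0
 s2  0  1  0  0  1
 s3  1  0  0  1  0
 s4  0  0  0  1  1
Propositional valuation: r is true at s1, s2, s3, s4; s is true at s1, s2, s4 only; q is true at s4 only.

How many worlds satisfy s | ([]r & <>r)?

Let φ = s | ([]r & <>r). Evaluate φ at each world:
  s0 (successors {s1, s2, s3}): φ is true.
  s1 (successors {s2}): φ is true.
  s2 (successors {s1, s4}): φ is true.
  s3 (successors {s0, s3}): φ is false.
  s4 (successors {s3, s4}): φ is true.
For instance, at s3:
  At s3: s is false, []r & <>r is false, so s | ([]r & <>r) is false.
    At s3: []r is false, <>r is true, so []r & <>r is false.
      At s3: []r requires r at every successor {s0, s3}.
        r fails at s0, so []r is false at s3.
      At s3: <>r requires r at some successor in {s0, s3}.
        r holds at s3, so <>r is true at s3.
Satisfying worlds: {s0, s1, s2, s4}

4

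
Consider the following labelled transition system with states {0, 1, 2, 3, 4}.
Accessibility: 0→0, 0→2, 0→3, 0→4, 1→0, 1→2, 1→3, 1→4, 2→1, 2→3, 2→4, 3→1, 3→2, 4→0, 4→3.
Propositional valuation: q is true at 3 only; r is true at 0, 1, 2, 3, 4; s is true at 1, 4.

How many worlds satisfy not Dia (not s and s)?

5

Recall that Dia ψ holds at a world iff ψ holds at some accessible world.
Let φ = not Dia (not s and s). Evaluate φ at each world:
  0 (successors {0, 2, 3, 4}): φ is true.
  1 (successors {0, 2, 3, 4}): φ is true.
  2 (successors {1, 3, 4}): φ is true.
  3 (successors {1, 2}): φ is true.
  4 (successors {0, 3}): φ is true.
For instance, at 4:
  At 4: Dia (not s and s) is false, so not Dia (not s and s) is true.
    At 4: Dia (not s and s) requires not s and s at some successor in {0, 3}.
      At 0: not s and s is false.
      At 3: not s and s is false.
    So Dia (not s and s) is false at 4.
Satisfying worlds: {0, 1, 2, 3, 4}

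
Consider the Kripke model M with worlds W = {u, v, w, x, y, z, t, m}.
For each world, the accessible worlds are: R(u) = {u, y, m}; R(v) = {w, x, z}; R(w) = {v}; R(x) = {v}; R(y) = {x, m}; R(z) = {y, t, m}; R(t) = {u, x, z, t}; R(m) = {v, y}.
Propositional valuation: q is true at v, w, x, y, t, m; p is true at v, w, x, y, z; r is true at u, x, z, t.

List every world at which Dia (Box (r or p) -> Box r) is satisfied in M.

Recall that Box ψ holds at a world iff ψ holds at every accessible world, and Dia ψ holds iff ψ holds at some accessible world.
Let φ = Dia (Box (r or p) -> Box r). Evaluate φ at each world:
  u (successors {u, y, m}): φ is true.
  v (successors {w, x, z}): φ is true.
  w (successors {v}): φ is false.
  x (successors {v}): φ is false.
  y (successors {x, m}): φ is false.
  z (successors {y, t, m}): φ is true.
  t (successors {u, x, z, t}): φ is true.
  m (successors {v, y}): φ is true.
For instance, at w:
  At w: Dia (Box (r or p) -> Box r) requires Box (r or p) -> Box r at some successor in {v}.
    At v: Box (r or p) -> Box r is false.
  So Dia (Box (r or p) -> Box r) is false at w.
Satisfying worlds: {u, v, z, t, m}

u, v, z, t, m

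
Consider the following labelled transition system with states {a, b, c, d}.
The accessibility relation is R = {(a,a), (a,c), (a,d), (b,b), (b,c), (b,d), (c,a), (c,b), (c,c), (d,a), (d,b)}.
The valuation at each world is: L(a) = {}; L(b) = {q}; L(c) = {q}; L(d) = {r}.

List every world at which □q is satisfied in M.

Let φ = □q. Evaluate φ at each world:
  a (successors {a, c, d}): φ is false.
  b (successors {b, c, d}): φ is false.
  c (successors {a, b, c}): φ is false.
  d (successors {a, b}): φ is false.
For instance, at c:
  At c: □q requires q at every successor {a, b, c}.
    q fails at a, so □q is false at c.
Satisfying worlds: none.

none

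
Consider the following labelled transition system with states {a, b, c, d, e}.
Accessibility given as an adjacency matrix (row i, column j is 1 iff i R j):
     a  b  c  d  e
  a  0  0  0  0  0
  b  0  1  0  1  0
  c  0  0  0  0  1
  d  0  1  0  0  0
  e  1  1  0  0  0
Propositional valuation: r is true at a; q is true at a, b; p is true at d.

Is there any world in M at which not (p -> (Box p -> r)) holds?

No

Recall that Box ψ holds at a world iff ψ holds at every accessible world, and Dia ψ holds iff ψ holds at some accessible world.
Let φ = not (p -> (Box p -> r)). Evaluate φ at each world:
  a (successors ∅): φ is false.
  b (successors {b, d}): φ is false.
  c (successors {e}): φ is false.
  d (successors {b}): φ is false.
  e (successors {a, b}): φ is false.
For instance, at b:
  At b: p -> (Box p -> r) is true, so not (p -> (Box p -> r)) is false.
    At b: p is false, Box p -> r is true, so p -> (Box p -> r) is true.
      At b: Box p is false, r is false, so Box p -> r is true.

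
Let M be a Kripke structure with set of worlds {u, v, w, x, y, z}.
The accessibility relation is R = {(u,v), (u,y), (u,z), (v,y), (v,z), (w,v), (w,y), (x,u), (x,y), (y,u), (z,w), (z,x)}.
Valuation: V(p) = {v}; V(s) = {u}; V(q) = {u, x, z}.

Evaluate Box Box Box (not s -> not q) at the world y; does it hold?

At y: Box Box Box (not s -> not q) requires Box Box (not s -> not q) at every successor {u}.
  Box Box (not s -> not q) fails at u, so Box Box Box (not s -> not q) is false at y.
    At u: Box Box (not s -> not q) requires Box (not s -> not q) at every successor {v, y, z}.
      Box (not s -> not q) fails at v, so Box Box (not s -> not q) is false at u.

No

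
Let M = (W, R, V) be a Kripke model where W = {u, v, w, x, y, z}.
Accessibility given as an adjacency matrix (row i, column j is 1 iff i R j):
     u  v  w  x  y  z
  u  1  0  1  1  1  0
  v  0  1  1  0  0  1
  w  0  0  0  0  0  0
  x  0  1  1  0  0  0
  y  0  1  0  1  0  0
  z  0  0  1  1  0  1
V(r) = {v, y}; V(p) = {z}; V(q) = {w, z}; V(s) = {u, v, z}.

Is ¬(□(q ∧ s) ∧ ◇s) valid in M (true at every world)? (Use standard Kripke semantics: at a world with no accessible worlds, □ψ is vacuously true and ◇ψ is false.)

Let φ = ¬(□(q ∧ s) ∧ ◇s). Evaluate φ at each world:
  u (successors {u, w, x, y}): φ is true.
  v (successors {v, w, z}): φ is true.
  w (successors ∅): φ is true.
  x (successors {v, w}): φ is true.
  y (successors {v, x}): φ is true.
  z (successors {w, x, z}): φ is true.
For instance, at z:
  At z: □(q ∧ s) ∧ ◇s is false, so ¬(□(q ∧ s) ∧ ◇s) is true.
    At z: □(q ∧ s) is false, ◇s is true, so □(q ∧ s) ∧ ◇s is false.
      At z: □(q ∧ s) requires q ∧ s at every successor {w, x, z}.
        q ∧ s fails at w, so □(q ∧ s) is false at z.
      At z: ◇s requires s at some successor in {w, x, z}.
        s holds at z, so ◇s is true at z.

Yes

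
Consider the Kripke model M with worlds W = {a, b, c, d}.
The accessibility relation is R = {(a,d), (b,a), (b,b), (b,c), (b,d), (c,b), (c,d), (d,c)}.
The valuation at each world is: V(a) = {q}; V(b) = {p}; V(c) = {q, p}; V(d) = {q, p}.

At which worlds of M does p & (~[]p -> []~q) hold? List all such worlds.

Let φ = p & (~[]p -> []~q). Evaluate φ at each world:
  a (successors {d}): φ is false.
  b (successors {a, b, c, d}): φ is false.
  c (successors {b, d}): φ is true.
  d (successors {c}): φ is true.
For instance, at b:
  At b: p is true, ~[]p -> []~q is false, so p & (~[]p -> []~q) is false.
    At b: ~[]p is true, []~q is false, so ~[]p -> []~q is false.
      At b: []p is false, so ~[]p is true.
      At b: []~q requires ~q at every successor {a, b, c, d}.
        ~q fails at a, so []~q is false at b.
Satisfying worlds: {c, d}

c, d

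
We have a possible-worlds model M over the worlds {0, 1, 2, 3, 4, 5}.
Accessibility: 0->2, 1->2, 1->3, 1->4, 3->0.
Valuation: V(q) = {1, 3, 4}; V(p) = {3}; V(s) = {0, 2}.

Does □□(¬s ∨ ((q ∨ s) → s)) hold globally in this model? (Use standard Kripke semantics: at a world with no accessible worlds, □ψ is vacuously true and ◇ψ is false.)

Let φ = □□(¬s ∨ ((q ∨ s) → s)). Evaluate φ at each world:
  0 (successors {2}): φ is true.
  1 (successors {2, 3, 4}): φ is true.
  2 (successors ∅): φ is true.
  3 (successors {0}): φ is true.
  4 (successors ∅): φ is true.
  5 (successors ∅): φ is true.
For instance, at 3:
  At 3: □□(¬s ∨ ((q ∨ s) → s)) requires □(¬s ∨ ((q ∨ s) → s)) at every successor {0}.
      At 0: □(¬s ∨ ((q ∨ s) → s)) requires ¬s ∨ ((q ∨ s) → s) at every successor {2}.
        At 2: ¬s ∨ ((q ∨ s) → s) is true.
      So □(¬s ∨ ((q ∨ s) → s)) is true at 0.
  So □□(¬s ∨ ((q ∨ s) → s)) is true at 3.

Yes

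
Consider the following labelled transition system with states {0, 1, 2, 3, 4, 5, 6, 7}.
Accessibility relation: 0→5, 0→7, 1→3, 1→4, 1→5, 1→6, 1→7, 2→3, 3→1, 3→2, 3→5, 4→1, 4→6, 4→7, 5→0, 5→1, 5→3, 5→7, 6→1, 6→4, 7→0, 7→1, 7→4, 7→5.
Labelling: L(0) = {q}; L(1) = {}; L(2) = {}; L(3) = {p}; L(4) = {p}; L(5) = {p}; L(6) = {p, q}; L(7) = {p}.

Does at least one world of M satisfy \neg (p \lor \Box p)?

Recall that \Box ψ holds at a world iff ψ holds at every accessible world, and \Diamond ψ holds iff ψ holds at some accessible world.
Let φ = \neg (p \lor \Box p). Evaluate φ at each world:
  0 (successors {5, 7}): φ is false.
  1 (successors {3, 4, 5, 6, 7}): φ is false.
  2 (successors {3}): φ is false.
  3 (successors {1, 2, 5}): φ is false.
  4 (successors {1, 6, 7}): φ is false.
  5 (successors {0, 1, 3, 7}): φ is false.
  6 (successors {1, 4}): φ is false.
  7 (successors {0, 1, 4, 5}): φ is false.
For instance, at 4:
  At 4: p \lor \Box p is true, so \neg (p \lor \Box p) is false.
    At 4: p is true, \Box p is false, so p \lor \Box p is true.
      At 4: \Box p requires p at every successor {1, 6, 7}.
        p fails at 1, so \Box p is false at 4.

No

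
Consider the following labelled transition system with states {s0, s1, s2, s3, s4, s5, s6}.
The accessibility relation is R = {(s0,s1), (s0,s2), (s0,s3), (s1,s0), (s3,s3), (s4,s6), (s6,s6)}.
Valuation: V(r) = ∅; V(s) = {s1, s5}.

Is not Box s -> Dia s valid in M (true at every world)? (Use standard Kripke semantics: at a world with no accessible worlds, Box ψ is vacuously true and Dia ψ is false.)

Let φ = not Box s -> Dia s. Evaluate φ at each world:
  s0 (successors {s1, s2, s3}): φ is true.
  s1 (successors {s0}): φ is false.
  s2 (successors ∅): φ is true.
  s3 (successors {s3}): φ is false.
  s4 (successors {s6}): φ is false.
  s5 (successors ∅): φ is true.
  s6 (successors {s6}): φ is false.
Detail at s1 (counterexample):
  At s1: not Box s is true, Dia s is false, so not Box s -> Dia s is false.
    At s1: Box s is false, so not Box s is true.
      At s1: Box s requires s at every successor {s0}.
        s fails at s0, so Box s is false at s1.
    At s1: Dia s requires s at some successor in {s0}.
      At s0: s is false.
    So Dia s is false at s1.

No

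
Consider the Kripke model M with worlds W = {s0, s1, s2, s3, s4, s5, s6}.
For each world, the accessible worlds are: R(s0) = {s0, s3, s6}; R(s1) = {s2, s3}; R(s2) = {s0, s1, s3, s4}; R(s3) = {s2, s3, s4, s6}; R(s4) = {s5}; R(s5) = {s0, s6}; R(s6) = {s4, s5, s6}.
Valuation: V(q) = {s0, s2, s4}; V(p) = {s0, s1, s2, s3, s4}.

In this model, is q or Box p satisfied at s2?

Yes

Recall that Box ψ holds at a world iff ψ holds at every accessible world, and Dia ψ holds iff ψ holds at some accessible world.
At s2: q is true, Box p is true, so q or Box p is true.
  At s2: Box p requires p at every successor {s0, s1, s3, s4}.
    At s0: p is true.
    At s1: p is true.
    At s3: p is true.
    At s4: p is true.
  So Box p is true at s2.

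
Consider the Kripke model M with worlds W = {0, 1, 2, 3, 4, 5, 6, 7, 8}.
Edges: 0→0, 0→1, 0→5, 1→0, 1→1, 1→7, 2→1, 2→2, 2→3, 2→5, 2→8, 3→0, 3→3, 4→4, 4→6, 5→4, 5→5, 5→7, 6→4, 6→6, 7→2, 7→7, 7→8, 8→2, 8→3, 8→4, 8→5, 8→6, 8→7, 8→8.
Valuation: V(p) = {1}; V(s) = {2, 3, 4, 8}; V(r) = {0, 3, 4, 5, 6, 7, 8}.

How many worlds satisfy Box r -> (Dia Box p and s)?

5

Let φ = Box r -> (Dia Box p and s). Evaluate φ at each world:
  0 (successors {0, 1, 5}): φ is true.
  1 (successors {0, 1, 7}): φ is true.
  2 (successors {1, 2, 3, 5, 8}): φ is true.
  3 (successors {0, 3}): φ is false.
  4 (successors {4, 6}): φ is false.
  5 (successors {4, 5, 7}): φ is false.
  6 (successors {4, 6}): φ is false.
  7 (successors {2, 7, 8}): φ is true.
  8 (successors {2, 3, 4, 5, 6, 7, 8}): φ is true.
For instance, at 6:
  At 6: Box r is true, Dia Box p and s is false, so Box r -> (Dia Box p and s) is false.
    At 6: Box r requires r at every successor {4, 6}.
      At 4: r is true.
      At 6: r is true.
    So Box r is true at 6.
    At 6: Dia Box p is false, s is false, so Dia Box p and s is false.
      At 6: Dia Box p requires Box p at some successor in {4, 6}.
        At 4: Box p is false.
        At 6: Box p is false.
      So Dia Box p is false at 6.
Satisfying worlds: {0, 1, 2, 7, 8}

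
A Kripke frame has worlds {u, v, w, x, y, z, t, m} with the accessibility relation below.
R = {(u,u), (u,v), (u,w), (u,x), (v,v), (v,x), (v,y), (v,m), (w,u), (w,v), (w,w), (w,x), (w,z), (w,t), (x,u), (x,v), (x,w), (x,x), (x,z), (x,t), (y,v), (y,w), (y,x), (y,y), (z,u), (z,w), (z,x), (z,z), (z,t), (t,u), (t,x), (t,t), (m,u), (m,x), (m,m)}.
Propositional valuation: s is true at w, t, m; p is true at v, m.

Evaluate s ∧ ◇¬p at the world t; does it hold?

Recall that ◇ψ holds at a world iff ψ holds at some accessible world.
At t: s is true, ◇¬p is true, so s ∧ ◇¬p is true.
  At t: ◇¬p requires ¬p at some successor in {u, x, t}.
    ¬p holds at u, so ◇¬p is true at t.

Yes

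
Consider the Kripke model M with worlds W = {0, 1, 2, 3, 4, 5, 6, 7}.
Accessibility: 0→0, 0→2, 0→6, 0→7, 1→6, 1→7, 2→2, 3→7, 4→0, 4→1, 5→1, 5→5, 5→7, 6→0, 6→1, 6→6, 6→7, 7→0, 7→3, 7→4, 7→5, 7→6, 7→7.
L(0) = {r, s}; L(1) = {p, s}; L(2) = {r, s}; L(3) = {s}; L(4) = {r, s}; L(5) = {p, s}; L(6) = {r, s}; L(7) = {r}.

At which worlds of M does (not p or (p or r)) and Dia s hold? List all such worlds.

Let φ = (not p or (p or r)) and Dia s. Evaluate φ at each world:
  0 (successors {0, 2, 6, 7}): φ is true.
  1 (successors {6, 7}): φ is true.
  2 (successors {2}): φ is true.
  3 (successors {7}): φ is false.
  4 (successors {0, 1}): φ is true.
  5 (successors {1, 5, 7}): φ is true.
  6 (successors {0, 1, 6, 7}): φ is true.
  7 (successors {0, 3, 4, 5, 6, 7}): φ is true.
For instance, at 1:
  At 1: not p or (p or r) is true, Dia s is true, so (not p or (p or r)) and Dia s is true.
    At 1: Dia s requires s at some successor in {6, 7}.
      s holds at 6, so Dia s is true at 1.
Satisfying worlds: {0, 1, 2, 4, 5, 6, 7}

0, 1, 2, 4, 5, 6, 7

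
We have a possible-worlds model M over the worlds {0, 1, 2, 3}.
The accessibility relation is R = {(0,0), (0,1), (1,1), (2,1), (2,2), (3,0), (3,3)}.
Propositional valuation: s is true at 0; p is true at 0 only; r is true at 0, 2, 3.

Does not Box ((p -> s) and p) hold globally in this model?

Let φ = not Box ((p -> s) and p). Evaluate φ at each world:
  0 (successors {0, 1}): φ is true.
  1 (successors {1}): φ is true.
  2 (successors {1, 2}): φ is true.
  3 (successors {0, 3}): φ is true.
For instance, at 1:
  At 1: Box ((p -> s) and p) is false, so not Box ((p -> s) and p) is true.
    At 1: Box ((p -> s) and p) requires (p -> s) and p at every successor {1}.
      (p -> s) and p fails at 1, so Box ((p -> s) and p) is false at 1.

Yes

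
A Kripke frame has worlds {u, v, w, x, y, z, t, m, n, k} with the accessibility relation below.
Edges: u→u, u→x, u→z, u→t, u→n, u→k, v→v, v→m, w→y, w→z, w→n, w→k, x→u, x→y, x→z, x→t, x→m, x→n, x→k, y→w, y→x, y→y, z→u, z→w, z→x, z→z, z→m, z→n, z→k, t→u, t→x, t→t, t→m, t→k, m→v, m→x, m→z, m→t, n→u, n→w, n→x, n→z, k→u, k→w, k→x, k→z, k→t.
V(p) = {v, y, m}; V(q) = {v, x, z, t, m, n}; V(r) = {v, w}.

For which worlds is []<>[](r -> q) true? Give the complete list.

u, v, w, x, t, m

Recall that []ψ holds at a world iff ψ holds at every accessible world, and <>ψ holds iff ψ holds at some accessible world.
Let φ = []<>[](r -> q). Evaluate φ at each world:
  u (successors {u, x, z, t, n, k}): φ is true.
  v (successors {v, m}): φ is true.
  w (successors {y, z, n, k}): φ is true.
  x (successors {u, y, z, t, m, n, k}): φ is true.
  y (successors {w, x, y}): φ is false.
  z (successors {u, w, x, z, m, n, k}): φ is false.
  t (successors {u, x, t, m, k}): φ is true.
  m (successors {v, x, z, t}): φ is true.
  n (successors {u, w, x, z}): φ is false.
  k (successors {u, w, x, z, t}): φ is false.
For instance, at z:
  At z: []<>[](r -> q) requires <>[](r -> q) at every successor {u, w, x, z, m, n, k}.
    <>[](r -> q) fails at w, so []<>[](r -> q) is false at z.
      At w: <>[](r -> q) requires [](r -> q) at some successor in {y, z, n, k}.
        At y: [](r -> q) is false.
        At z: [](r -> q) is false.
        At n: [](r -> q) is false.
        At k: [](r -> q) is false.
      So <>[](r -> q) is false at w.
Satisfying worlds: {u, v, w, x, t, m}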